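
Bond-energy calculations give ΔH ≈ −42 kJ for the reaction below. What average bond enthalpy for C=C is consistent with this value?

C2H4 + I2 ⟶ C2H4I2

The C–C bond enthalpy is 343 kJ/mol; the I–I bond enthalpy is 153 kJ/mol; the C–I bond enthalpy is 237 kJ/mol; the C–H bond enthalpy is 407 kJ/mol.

Let D be the C=C bond energy.
Σ(broken) = 4×407 + 1×D + 1×153 = 1781 + D
Σ(formed) = 1×343 + 4×407 + 2×237 = 2445
ΔH = Σ(broken) − Σ(formed) = (1781 + D) − (2445) = −664 + D
Setting this equal to −42 kJ gives D = 622 kJ/mol.

D(C=C) ≈ 622 kJ/mol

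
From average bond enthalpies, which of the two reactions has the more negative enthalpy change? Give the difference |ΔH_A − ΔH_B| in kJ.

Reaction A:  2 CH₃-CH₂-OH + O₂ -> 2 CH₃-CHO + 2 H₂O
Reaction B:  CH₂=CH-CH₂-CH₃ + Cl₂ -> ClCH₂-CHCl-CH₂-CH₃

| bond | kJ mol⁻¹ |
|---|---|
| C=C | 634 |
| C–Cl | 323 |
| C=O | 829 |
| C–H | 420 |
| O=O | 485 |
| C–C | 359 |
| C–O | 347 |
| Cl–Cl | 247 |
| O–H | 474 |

Reaction A:
  Bonds broken (reactants):
    C–C: 2 × 359 = 718
    C–H: 10 × 420 = 4200
    C–O: 2 × 347 = 694
    O–H: 2 × 474 = 948
    O=O: 1 × 485 = 485
    Σ(broken) = 7045 kJ
  Bonds formed (products):
    C–C: 2 × 359 = 718
    C–H: 8 × 420 = 3360
    C=O: 2 × 829 = 1658
    O–H: 4 × 474 = 1896
    Σ(formed) = 7632 kJ
  ΔH_A = 7045 − 7632 = −587 kJ
Reaction B:
  Bonds broken (reactants):
    C–C: 2 × 359 = 718
    C–H: 8 × 420 = 3360
    C=C: 1 × 634 = 634
    Cl–Cl: 1 × 247 = 247
    Σ(broken) = 4959 kJ
  Bonds formed (products):
    C–C: 3 × 359 = 1077
    C–Cl: 2 × 323 = 646
    C–H: 8 × 420 = 3360
    Σ(formed) = 5083 kJ
  ΔH_B = 4959 − 5083 = −124 kJ
ΔH_A − ΔH_B = −463 kJ, so reaction A has the more negative ΔH; |ΔH_A − ΔH_B| = 463 kJ.

Reaction A, by 463 kJ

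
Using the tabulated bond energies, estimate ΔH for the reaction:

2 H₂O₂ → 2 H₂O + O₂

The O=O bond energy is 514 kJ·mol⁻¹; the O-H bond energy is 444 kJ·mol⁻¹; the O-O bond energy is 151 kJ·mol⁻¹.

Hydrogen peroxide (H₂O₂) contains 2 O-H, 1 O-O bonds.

Bonds broken (reactants):
  O-H: 4 × 444 = 1776
  O-O: 2 × 151 = 302
  Σ(broken) = 2078 kJ
Bonds formed (products):
  O-H: 4 × 444 = 1776
  O=O: 1 × 514 = 514
  Σ(formed) = 2290 kJ
ΔH = Σ(broken) − Σ(formed) = 2078 − 2290 = −212 kJ

ΔH ≈ −212 kJ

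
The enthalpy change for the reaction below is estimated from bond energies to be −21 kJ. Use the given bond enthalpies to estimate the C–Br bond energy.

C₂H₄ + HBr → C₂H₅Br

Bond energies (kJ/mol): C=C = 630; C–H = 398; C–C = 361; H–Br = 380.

Let D be the C–Br bond energy.
Σ(broken) = 4×398 + 1×630 + 1×380 = 2602
Σ(formed) = 1×D + 1×361 + 5×398 = 2351 + D
ΔH = Σ(broken) − Σ(formed) = (2602) − (2351 + D) = +251 − D
Setting this equal to −21 kJ gives D = 272 kJ/mol.

D(C–Br) ≈ 272 kJ/mol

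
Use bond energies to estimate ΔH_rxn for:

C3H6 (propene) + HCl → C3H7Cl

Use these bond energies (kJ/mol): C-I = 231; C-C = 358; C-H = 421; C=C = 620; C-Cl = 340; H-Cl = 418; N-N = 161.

Bonds broken (reactants):
  C-C: 1 × 358 = 358
  C-H: 6 × 421 = 2526
  C=C: 1 × 620 = 620
  H-Cl: 1 × 418 = 418
  Σ(broken) = 3922 kJ
Bonds formed (products):
  C-C: 2 × 358 = 716
  C-Cl: 1 × 340 = 340
  C-H: 7 × 421 = 2947
  Σ(formed) = 4003 kJ
ΔH = Σ(broken) − Σ(formed) = 3922 − 4003 = −81 kJ

ΔH ≈ −81 kJ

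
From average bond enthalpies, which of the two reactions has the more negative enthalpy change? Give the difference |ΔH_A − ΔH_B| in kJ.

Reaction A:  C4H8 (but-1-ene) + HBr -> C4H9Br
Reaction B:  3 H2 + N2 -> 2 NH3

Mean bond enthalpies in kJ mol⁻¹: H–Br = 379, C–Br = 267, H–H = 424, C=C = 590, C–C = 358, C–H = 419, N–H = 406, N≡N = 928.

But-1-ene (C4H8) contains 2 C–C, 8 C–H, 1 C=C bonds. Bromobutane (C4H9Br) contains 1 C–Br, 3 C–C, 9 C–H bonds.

Reaction A:
  Bonds broken (reactants):
    C–C: 2 × 358 = 716
    C–H: 8 × 419 = 3352
    C=C: 1 × 590 = 590
    H–Br: 1 × 379 = 379
    Σ(broken) = 5037 kJ
  Bonds formed (products):
    C–Br: 1 × 267 = 267
    C–C: 3 × 358 = 1074
    C–H: 9 × 419 = 3771
    Σ(formed) = 5112 kJ
  ΔH_A = 5037 − 5112 = −75 kJ
Reaction B:
  Bonds broken (reactants):
    H–H: 3 × 424 = 1272
    N≡N: 1 × 928 = 928
    Σ(broken) = 2200 kJ
  Bonds formed (products):
    N–H: 6 × 406 = 2436
    Σ(formed) = 2436 kJ
  ΔH_B = 2200 − 2436 = −236 kJ
ΔH_A − ΔH_B = +161 kJ, so reaction B has the more negative ΔH; |ΔH_A − ΔH_B| = 161 kJ.

Reaction B, by 161 kJ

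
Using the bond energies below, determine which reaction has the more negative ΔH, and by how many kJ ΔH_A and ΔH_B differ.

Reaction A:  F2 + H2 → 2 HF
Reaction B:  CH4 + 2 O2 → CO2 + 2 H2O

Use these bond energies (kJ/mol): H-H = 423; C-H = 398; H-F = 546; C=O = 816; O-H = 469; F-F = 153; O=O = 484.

Reaction B, by 432 kJ

Reaction A:
  Bonds broken (reactants):
    F-F: 1 × 153 = 153
    H-H: 1 × 423 = 423
    Σ(broken) = 576 kJ
  Bonds formed (products):
    H-F: 2 × 546 = 1092
    Σ(formed) = 1092 kJ
  ΔH_A = 576 − 1092 = −516 kJ
Reaction B:
  Bonds broken (reactants):
    C-H: 4 × 398 = 1592
    O=O: 2 × 484 = 968
    Σ(broken) = 2560 kJ
  Bonds formed (products):
    C=O: 2 × 816 = 1632
    O-H: 4 × 469 = 1876
    Σ(formed) = 3508 kJ
  ΔH_B = 2560 − 3508 = −948 kJ
ΔH_A − ΔH_B = +432 kJ, so reaction B has the more negative ΔH; |ΔH_A − ΔH_B| = 432 kJ.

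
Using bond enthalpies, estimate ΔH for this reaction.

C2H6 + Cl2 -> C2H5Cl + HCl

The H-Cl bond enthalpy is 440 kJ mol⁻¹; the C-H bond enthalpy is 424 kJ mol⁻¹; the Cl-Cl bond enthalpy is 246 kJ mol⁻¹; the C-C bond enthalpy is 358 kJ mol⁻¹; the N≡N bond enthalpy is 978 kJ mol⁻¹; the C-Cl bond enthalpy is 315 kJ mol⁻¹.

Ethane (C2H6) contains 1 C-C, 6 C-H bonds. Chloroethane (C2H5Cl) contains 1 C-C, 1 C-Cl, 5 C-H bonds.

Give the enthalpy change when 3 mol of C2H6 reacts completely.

ΔH = −255 kJ

Bonds broken (reactants):
  C-C: 1 × 358 = 358
  C-H: 6 × 424 = 2544
  Cl-Cl: 1 × 246 = 246
  Σ(broken) = 3148 kJ
Bonds formed (products):
  C-C: 1 × 358 = 358
  C-Cl: 1 × 315 = 315
  C-H: 5 × 424 = 2120
  H-Cl: 1 × 440 = 440
  Σ(formed) = 3233 kJ
ΔH = Σ(broken) − Σ(formed) = 3148 − 3233 = −85 kJ
For 3× the reaction as written: 3 × (−85) = −255 kJ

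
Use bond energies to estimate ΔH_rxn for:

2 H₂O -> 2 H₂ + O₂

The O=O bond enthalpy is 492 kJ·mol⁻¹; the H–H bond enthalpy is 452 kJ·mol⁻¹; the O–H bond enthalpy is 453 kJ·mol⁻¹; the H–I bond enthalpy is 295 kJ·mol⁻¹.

Bonds broken (reactants):
  O–H: 4 × 453 = 1812
  Σ(broken) = 1812 kJ
Bonds formed (products):
  H–H: 2 × 452 = 904
  O=O: 1 × 492 = 492
  Σ(formed) = 1396 kJ
ΔH = Σ(broken) − Σ(formed) = 1812 − 1396 = +416 kJ

ΔH ≈ +416 kJ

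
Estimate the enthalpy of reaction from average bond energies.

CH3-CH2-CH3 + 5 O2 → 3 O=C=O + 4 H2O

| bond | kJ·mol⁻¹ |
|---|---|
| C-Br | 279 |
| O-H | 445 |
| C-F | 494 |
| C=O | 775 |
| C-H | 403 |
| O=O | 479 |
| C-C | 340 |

Bonds broken (reactants):
  C-C: 2 × 340 = 680
  C-H: 8 × 403 = 3224
  O=O: 5 × 479 = 2395
  Σ(broken) = 6299 kJ
Bonds formed (products):
  C=O: 6 × 775 = 4650
  O-H: 8 × 445 = 3560
  Σ(formed) = 8210 kJ
ΔH = Σ(broken) − Σ(formed) = 6299 − 8210 = −1911 kJ

ΔH ≈ −1911 kJ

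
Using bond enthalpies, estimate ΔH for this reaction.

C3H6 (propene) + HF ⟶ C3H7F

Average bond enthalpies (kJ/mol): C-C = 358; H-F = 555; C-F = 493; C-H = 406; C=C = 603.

ΔH ≈ −99 kJ

Bonds broken (reactants):
  C-C: 1 × 358 = 358
  C-H: 6 × 406 = 2436
  C=C: 1 × 603 = 603
  H-F: 1 × 555 = 555
  Σ(broken) = 3952 kJ
Bonds formed (products):
  C-C: 2 × 358 = 716
  C-F: 1 × 493 = 493
  C-H: 7 × 406 = 2842
  Σ(formed) = 4051 kJ
ΔH = Σ(broken) − Σ(formed) = 3952 − 4051 = −99 kJ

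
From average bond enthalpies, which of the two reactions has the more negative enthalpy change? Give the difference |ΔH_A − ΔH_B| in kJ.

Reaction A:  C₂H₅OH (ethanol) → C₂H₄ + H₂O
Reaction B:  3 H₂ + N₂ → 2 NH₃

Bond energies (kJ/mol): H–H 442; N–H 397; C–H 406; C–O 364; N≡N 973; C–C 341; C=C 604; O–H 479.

Reaction A:
  Bonds broken (reactants):
    C–C: 1 × 341 = 341
    C–H: 5 × 406 = 2030
    C–O: 1 × 364 = 364
    O–H: 1 × 479 = 479
    Σ(broken) = 3214 kJ
  Bonds formed (products):
    C–H: 4 × 406 = 1624
    C=C: 1 × 604 = 604
    O–H: 2 × 479 = 958
    Σ(formed) = 3186 kJ
  ΔH_A = 3214 − 3186 = +28 kJ
Reaction B:
  Bonds broken (reactants):
    H–H: 3 × 442 = 1326
    N≡N: 1 × 973 = 973
    Σ(broken) = 2299 kJ
  Bonds formed (products):
    N–H: 6 × 397 = 2382
    Σ(formed) = 2382 kJ
  ΔH_B = 2299 − 2382 = −83 kJ
ΔH_A − ΔH_B = +111 kJ, so reaction B has the more negative ΔH; |ΔH_A − ΔH_B| = 111 kJ.

Reaction B, by 111 kJ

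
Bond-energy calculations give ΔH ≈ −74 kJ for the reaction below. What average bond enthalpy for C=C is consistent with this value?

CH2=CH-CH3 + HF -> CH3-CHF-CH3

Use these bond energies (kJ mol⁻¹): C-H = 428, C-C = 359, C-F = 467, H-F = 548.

D(C=C) ≈ 632 kJ/mol

Let D be the C=C bond energy.
Σ(broken) = 1×359 + 6×428 + 1×D + 1×548 = 3475 + D
Σ(formed) = 2×359 + 1×467 + 7×428 = 4181
ΔH = Σ(broken) − Σ(formed) = (3475 + D) − (4181) = −706 + D
Setting this equal to −74 kJ gives D = 632 kJ/mol.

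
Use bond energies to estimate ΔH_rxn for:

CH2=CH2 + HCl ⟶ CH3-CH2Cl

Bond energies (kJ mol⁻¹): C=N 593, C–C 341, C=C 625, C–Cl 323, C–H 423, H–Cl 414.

Bonds broken (reactants):
  C–H: 4 × 423 = 1692
  C=C: 1 × 625 = 625
  H–Cl: 1 × 414 = 414
  Σ(broken) = 2731 kJ
Bonds formed (products):
  C–C: 1 × 341 = 341
  C–Cl: 1 × 323 = 323
  C–H: 5 × 423 = 2115
  Σ(formed) = 2779 kJ
ΔH = Σ(broken) − Σ(formed) = 2731 − 2779 = −48 kJ

ΔH ≈ −48 kJ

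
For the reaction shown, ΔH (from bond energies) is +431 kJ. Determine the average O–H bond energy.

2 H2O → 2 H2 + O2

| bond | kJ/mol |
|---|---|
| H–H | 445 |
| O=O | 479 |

Let D be the O–H bond energy.
Σ(broken) = 4×D = 4D
Σ(formed) = 2×445 + 1×479 = 1369
ΔH = Σ(broken) − Σ(formed) = (4D) − (1369) = −1369 + 4D
Setting this equal to +431 kJ gives 4D = 1800, so D = 450 kJ/mol.

D(O–H) ≈ 450 kJ/mol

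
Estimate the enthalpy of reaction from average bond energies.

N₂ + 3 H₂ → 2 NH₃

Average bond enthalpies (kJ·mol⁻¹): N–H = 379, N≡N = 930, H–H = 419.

Bonds broken (reactants):
  H–H: 3 × 419 = 1257
  N≡N: 1 × 930 = 930
  Σ(broken) = 2187 kJ
Bonds formed (products):
  N–H: 6 × 379 = 2274
  Σ(formed) = 2274 kJ
ΔH = Σ(broken) − Σ(formed) = 2187 − 2274 = −87 kJ

ΔH ≈ −87 kJ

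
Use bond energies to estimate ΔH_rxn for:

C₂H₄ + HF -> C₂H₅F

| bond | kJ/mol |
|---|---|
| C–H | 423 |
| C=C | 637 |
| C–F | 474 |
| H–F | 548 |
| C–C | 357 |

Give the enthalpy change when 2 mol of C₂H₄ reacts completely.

ΔH = −138 kJ

Bonds broken (reactants):
  C–H: 4 × 423 = 1692
  C=C: 1 × 637 = 637
  H–F: 1 × 548 = 548
  Σ(broken) = 2877 kJ
Bonds formed (products):
  C–C: 1 × 357 = 357
  C–F: 1 × 474 = 474
  C–H: 5 × 423 = 2115
  Σ(formed) = 2946 kJ
ΔH = Σ(broken) − Σ(formed) = 2877 − 2946 = −69 kJ
For 2× the reaction as written: 2 × (−69) = −138 kJ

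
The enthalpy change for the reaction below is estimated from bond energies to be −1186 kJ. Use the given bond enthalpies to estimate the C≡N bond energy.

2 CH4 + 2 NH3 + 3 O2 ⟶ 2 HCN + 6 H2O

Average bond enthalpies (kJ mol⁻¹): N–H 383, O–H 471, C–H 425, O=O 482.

D(C≡N) ≈ 914 kJ/mol

Let D be the C≡N bond energy.
Σ(broken) = 8×425 + 6×383 + 3×482 = 7144
Σ(formed) = 2×D + 2×425 + 12×471 = 6502 + 2D
ΔH = Σ(broken) − Σ(formed) = (7144) − (6502 + 2D) = +642 − 2D
Setting this equal to −1186 kJ gives 2D = 1828, so D = 914 kJ/mol.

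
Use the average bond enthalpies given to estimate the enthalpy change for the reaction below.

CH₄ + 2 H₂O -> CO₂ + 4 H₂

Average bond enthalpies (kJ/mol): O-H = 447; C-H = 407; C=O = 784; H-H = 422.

ΔH ≈ +160 kJ

Bonds broken (reactants):
  C-H: 4 × 407 = 1628
  O-H: 4 × 447 = 1788
  Σ(broken) = 3416 kJ
Bonds formed (products):
  C=O: 2 × 784 = 1568
  H-H: 4 × 422 = 1688
  Σ(formed) = 3256 kJ
ΔH = Σ(broken) − Σ(formed) = 3416 − 3256 = +160 kJ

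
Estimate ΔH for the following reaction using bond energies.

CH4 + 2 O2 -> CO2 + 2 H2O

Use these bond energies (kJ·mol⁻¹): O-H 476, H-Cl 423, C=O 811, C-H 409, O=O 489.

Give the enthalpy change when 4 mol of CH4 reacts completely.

Bonds broken (reactants):
  C-H: 4 × 409 = 1636
  O=O: 2 × 489 = 978
  Σ(broken) = 2614 kJ
Bonds formed (products):
  C=O: 2 × 811 = 1622
  O-H: 4 × 476 = 1904
  Σ(formed) = 3526 kJ
ΔH = Σ(broken) − Σ(formed) = 2614 − 3526 = −912 kJ
For 4× the reaction as written: 4 × (−912) = −3648 kJ

ΔH = −3648 kJ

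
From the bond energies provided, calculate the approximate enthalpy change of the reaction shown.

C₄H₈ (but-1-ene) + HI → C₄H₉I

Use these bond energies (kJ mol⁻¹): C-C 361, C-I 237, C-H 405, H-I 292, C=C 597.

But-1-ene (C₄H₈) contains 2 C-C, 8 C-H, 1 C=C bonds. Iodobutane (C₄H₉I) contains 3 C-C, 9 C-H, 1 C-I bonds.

ΔH ≈ −114 kJ

Bonds broken (reactants):
  C-C: 2 × 361 = 722
  C-H: 8 × 405 = 3240
  C=C: 1 × 597 = 597
  H-I: 1 × 292 = 292
  Σ(broken) = 4851 kJ
Bonds formed (products):
  C-C: 3 × 361 = 1083
  C-H: 9 × 405 = 3645
  C-I: 1 × 237 = 237
  Σ(formed) = 4965 kJ
ΔH = Σ(broken) − Σ(formed) = 4851 − 4965 = −114 kJ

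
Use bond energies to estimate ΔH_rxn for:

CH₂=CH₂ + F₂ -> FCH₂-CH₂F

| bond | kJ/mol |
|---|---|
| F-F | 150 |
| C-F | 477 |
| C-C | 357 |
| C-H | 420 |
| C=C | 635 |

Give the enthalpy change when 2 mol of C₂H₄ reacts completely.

ΔH = −1052 kJ

Bonds broken (reactants):
  C-H: 4 × 420 = 1680
  C=C: 1 × 635 = 635
  F-F: 1 × 150 = 150
  Σ(broken) = 2465 kJ
Bonds formed (products):
  C-C: 1 × 357 = 357
  C-F: 2 × 477 = 954
  C-H: 4 × 420 = 1680
  Σ(formed) = 2991 kJ
ΔH = Σ(broken) − Σ(formed) = 2465 − 2991 = −526 kJ
For 2× the reaction as written: 2 × (−526) = −1052 kJ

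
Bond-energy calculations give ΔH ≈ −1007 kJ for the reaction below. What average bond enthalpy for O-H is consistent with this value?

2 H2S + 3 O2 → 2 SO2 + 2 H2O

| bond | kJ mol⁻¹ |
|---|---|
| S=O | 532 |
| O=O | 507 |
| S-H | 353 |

D(O-H) ≈ 453 kJ/mol

Let D be the O-H bond energy.
Σ(broken) = 3×507 + 4×353 = 2933
Σ(formed) = 4×D + 4×532 = 2128 + 4D
ΔH = Σ(broken) − Σ(formed) = (2933) − (2128 + 4D) = +805 − 4D
Setting this equal to −1007 kJ gives 4D = 1812, so D = 453 kJ/mol.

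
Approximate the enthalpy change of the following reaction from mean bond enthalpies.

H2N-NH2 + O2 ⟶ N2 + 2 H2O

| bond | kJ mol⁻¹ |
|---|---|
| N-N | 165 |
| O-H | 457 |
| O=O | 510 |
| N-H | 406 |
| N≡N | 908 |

ΔH ≈ −437 kJ

Bonds broken (reactants):
  N-H: 4 × 406 = 1624
  N-N: 1 × 165 = 165
  O=O: 1 × 510 = 510
  Σ(broken) = 2299 kJ
Bonds formed (products):
  N≡N: 1 × 908 = 908
  O-H: 4 × 457 = 1828
  Σ(formed) = 2736 kJ
ΔH = Σ(broken) − Σ(formed) = 2299 − 2736 = −437 kJ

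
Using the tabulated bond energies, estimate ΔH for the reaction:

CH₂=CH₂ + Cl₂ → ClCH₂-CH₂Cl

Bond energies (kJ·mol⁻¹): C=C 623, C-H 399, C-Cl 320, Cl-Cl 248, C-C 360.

Bonds broken (reactants):
  C-H: 4 × 399 = 1596
  C=C: 1 × 623 = 623
  Cl-Cl: 1 × 248 = 248
  Σ(broken) = 2467 kJ
Bonds formed (products):
  C-C: 1 × 360 = 360
  C-Cl: 2 × 320 = 640
  C-H: 4 × 399 = 1596
  Σ(formed) = 2596 kJ
ΔH = Σ(broken) − Σ(formed) = 2467 − 2596 = −129 kJ

ΔH ≈ −129 kJ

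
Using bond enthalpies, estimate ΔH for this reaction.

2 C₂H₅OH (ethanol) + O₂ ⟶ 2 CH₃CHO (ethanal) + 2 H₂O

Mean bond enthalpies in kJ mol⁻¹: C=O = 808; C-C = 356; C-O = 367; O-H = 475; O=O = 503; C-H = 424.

ΔH ≈ −481 kJ

Bonds broken (reactants):
  C-C: 2 × 356 = 712
  C-H: 10 × 424 = 4240
  C-O: 2 × 367 = 734
  O-H: 2 × 475 = 950
  O=O: 1 × 503 = 503
  Σ(broken) = 7139 kJ
Bonds formed (products):
  C-C: 2 × 356 = 712
  C-H: 8 × 424 = 3392
  C=O: 2 × 808 = 1616
  O-H: 4 × 475 = 1900
  Σ(formed) = 7620 kJ
ΔH = Σ(broken) − Σ(formed) = 7139 − 7620 = −481 kJ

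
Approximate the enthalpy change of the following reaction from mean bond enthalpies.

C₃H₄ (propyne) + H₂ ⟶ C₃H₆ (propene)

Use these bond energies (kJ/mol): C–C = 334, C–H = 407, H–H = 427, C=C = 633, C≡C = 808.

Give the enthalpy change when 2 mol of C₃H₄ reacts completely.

Bonds broken (reactants):
  C≡C: 1 × 808 = 808
  C–C: 1 × 334 = 334
  C–H: 4 × 407 = 1628
  H–H: 1 × 427 = 427
  Σ(broken) = 3197 kJ
Bonds formed (products):
  C–C: 1 × 334 = 334
  C–H: 6 × 407 = 2442
  C=C: 1 × 633 = 633
  Σ(formed) = 3409 kJ
ΔH = Σ(broken) − Σ(formed) = 3197 − 3409 = −212 kJ
For 2× the reaction as written: 2 × (−212) = −424 kJ

ΔH = −424 kJ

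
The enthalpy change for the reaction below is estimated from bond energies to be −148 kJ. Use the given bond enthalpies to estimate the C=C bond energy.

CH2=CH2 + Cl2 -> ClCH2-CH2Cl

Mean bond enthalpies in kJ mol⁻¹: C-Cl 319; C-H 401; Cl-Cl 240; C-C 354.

Let D be the C=C bond energy.
Σ(broken) = 4×401 + 1×D + 1×240 = 1844 + D
Σ(formed) = 1×354 + 2×319 + 4×401 = 2596
ΔH = Σ(broken) − Σ(formed) = (1844 + D) − (2596) = −752 + D
Setting this equal to −148 kJ gives D = 604 kJ/mol.

D(C=C) ≈ 604 kJ/mol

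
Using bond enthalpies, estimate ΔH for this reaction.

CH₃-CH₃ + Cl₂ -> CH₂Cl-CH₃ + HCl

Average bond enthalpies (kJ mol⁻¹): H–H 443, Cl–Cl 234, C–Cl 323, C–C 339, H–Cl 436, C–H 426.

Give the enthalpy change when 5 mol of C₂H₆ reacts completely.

Bonds broken (reactants):
  C–C: 1 × 339 = 339
  C–H: 6 × 426 = 2556
  Cl–Cl: 1 × 234 = 234
  Σ(broken) = 3129 kJ
Bonds formed (products):
  C–C: 1 × 339 = 339
  C–Cl: 1 × 323 = 323
  C–H: 5 × 426 = 2130
  H–Cl: 1 × 436 = 436
  Σ(formed) = 3228 kJ
ΔH = Σ(broken) − Σ(formed) = 3129 − 3228 = −99 kJ
For 5× the reaction as written: 5 × (−99) = −495 kJ

ΔH = −495 kJ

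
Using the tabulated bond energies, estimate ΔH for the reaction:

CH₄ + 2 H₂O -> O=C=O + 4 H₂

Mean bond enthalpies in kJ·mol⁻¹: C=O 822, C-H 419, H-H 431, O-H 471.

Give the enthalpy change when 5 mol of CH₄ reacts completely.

Bonds broken (reactants):
  C-H: 4 × 419 = 1676
  O-H: 4 × 471 = 1884
  Σ(broken) = 3560 kJ
Bonds formed (products):
  C=O: 2 × 822 = 1644
  H-H: 4 × 431 = 1724
  Σ(formed) = 3368 kJ
ΔH = Σ(broken) − Σ(formed) = 3560 − 3368 = +192 kJ
For 5× the reaction as written: 5 × (+192) = +960 kJ

ΔH = +960 kJ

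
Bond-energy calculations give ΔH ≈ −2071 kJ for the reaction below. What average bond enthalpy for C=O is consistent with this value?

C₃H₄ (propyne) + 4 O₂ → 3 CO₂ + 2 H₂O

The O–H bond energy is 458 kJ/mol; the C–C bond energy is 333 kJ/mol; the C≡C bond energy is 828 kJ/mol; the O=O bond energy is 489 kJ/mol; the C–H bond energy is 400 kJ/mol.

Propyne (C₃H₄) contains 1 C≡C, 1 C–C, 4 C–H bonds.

Let D be the C=O bond energy.
Σ(broken) = 1×828 + 1×333 + 4×400 + 4×489 = 4717
Σ(formed) = 6×D + 4×458 = 1832 + 6D
ΔH = Σ(broken) − Σ(formed) = (4717) − (1832 + 6D) = +2885 − 6D
Setting this equal to −2071 kJ gives 6D = 4956, so D = 826 kJ/mol.

D(C=O) ≈ 826 kJ/mol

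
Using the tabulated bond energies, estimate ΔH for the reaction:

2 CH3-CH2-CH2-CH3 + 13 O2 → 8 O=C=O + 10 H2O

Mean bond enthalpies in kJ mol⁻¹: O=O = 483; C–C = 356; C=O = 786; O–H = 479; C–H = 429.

ΔH ≈ −5161 kJ

Bonds broken (reactants):
  C–C: 6 × 356 = 2136
  C–H: 20 × 429 = 8580
  O=O: 13 × 483 = 6279
  Σ(broken) = 16995 kJ
Bonds formed (products):
  C=O: 16 × 786 = 12576
  O–H: 20 × 479 = 9580
  Σ(formed) = 22156 kJ
ΔH = Σ(broken) − Σ(formed) = 16995 − 22156 = −5161 kJ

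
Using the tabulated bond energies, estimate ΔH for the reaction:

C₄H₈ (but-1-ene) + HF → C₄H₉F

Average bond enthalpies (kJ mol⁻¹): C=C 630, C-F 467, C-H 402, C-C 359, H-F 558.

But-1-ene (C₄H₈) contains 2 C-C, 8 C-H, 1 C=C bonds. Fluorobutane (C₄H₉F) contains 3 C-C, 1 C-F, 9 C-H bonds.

Bonds broken (reactants):
  C-C: 2 × 359 = 718
  C-H: 8 × 402 = 3216
  C=C: 1 × 630 = 630
  H-F: 1 × 558 = 558
  Σ(broken) = 5122 kJ
Bonds formed (products):
  C-C: 3 × 359 = 1077
  C-F: 1 × 467 = 467
  C-H: 9 × 402 = 3618
  Σ(formed) = 5162 kJ
ΔH = Σ(broken) − Σ(formed) = 5122 − 5162 = −40 kJ

ΔH ≈ −40 kJ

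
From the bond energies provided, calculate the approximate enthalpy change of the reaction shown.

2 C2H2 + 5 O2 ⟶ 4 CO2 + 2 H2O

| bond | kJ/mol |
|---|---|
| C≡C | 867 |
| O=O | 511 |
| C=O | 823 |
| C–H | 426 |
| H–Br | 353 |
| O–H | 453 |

ΔH ≈ −2403 kJ

Bonds broken (reactants):
  C≡C: 2 × 867 = 1734
  C–H: 4 × 426 = 1704
  O=O: 5 × 511 = 2555
  Σ(broken) = 5993 kJ
Bonds formed (products):
  C=O: 8 × 823 = 6584
  O–H: 4 × 453 = 1812
  Σ(formed) = 8396 kJ
ΔH = Σ(broken) − Σ(formed) = 5993 − 8396 = −2403 kJ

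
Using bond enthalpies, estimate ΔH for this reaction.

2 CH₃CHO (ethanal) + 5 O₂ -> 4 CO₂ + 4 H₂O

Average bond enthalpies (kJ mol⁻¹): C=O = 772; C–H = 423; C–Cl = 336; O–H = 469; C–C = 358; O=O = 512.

Bonds broken (reactants):
  C–C: 2 × 358 = 716
  C–H: 8 × 423 = 3384
  C=O: 2 × 772 = 1544
  O=O: 5 × 512 = 2560
  Σ(broken) = 8204 kJ
Bonds formed (products):
  C=O: 8 × 772 = 6176
  O–H: 8 × 469 = 3752
  Σ(formed) = 9928 kJ
ΔH = Σ(broken) − Σ(formed) = 8204 − 9928 = −1724 kJ

ΔH ≈ −1724 kJ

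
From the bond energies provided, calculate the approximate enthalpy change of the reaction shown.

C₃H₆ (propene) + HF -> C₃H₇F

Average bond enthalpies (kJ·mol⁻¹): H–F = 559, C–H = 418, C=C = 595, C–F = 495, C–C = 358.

ΔH ≈ −117 kJ

Bonds broken (reactants):
  C–C: 1 × 358 = 358
  C–H: 6 × 418 = 2508
  C=C: 1 × 595 = 595
  H–F: 1 × 559 = 559
  Σ(broken) = 4020 kJ
Bonds formed (products):
  C–C: 2 × 358 = 716
  C–F: 1 × 495 = 495
  C–H: 7 × 418 = 2926
  Σ(formed) = 4137 kJ
ΔH = Σ(broken) − Σ(formed) = 4020 − 4137 = −117 kJ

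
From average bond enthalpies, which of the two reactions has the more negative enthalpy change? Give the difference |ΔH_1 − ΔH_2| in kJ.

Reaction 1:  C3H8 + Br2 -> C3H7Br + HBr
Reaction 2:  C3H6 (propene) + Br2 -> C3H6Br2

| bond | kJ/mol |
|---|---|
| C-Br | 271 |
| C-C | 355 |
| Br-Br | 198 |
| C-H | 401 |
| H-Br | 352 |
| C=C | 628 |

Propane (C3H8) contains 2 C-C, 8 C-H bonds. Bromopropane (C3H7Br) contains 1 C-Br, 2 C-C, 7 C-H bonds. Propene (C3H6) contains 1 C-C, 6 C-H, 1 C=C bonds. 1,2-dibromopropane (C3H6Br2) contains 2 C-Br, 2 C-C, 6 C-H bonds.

Reaction 1:
  Bonds broken (reactants):
    Br-Br: 1 × 198 = 198
    C-C: 2 × 355 = 710
    C-H: 8 × 401 = 3208
    Σ(broken) = 4116 kJ
  Bonds formed (products):
    C-Br: 1 × 271 = 271
    C-C: 2 × 355 = 710
    C-H: 7 × 401 = 2807
    H-Br: 1 × 352 = 352
    Σ(formed) = 4140 kJ
  ΔH_1 = 4116 − 4140 = −24 kJ
Reaction 2:
  Bonds broken (reactants):
    Br-Br: 1 × 198 = 198
    C-C: 1 × 355 = 355
    C-H: 6 × 401 = 2406
    C=C: 1 × 628 = 628
    Σ(broken) = 3587 kJ
  Bonds formed (products):
    C-Br: 2 × 271 = 542
    C-C: 2 × 355 = 710
    C-H: 6 × 401 = 2406
    Σ(formed) = 3658 kJ
  ΔH_2 = 3587 − 3658 = −71 kJ
ΔH_1 − ΔH_2 = +47 kJ, so reaction 2 has the more negative ΔH; |ΔH_1 − ΔH_2| = 47 kJ.

Reaction 2, by 47 kJ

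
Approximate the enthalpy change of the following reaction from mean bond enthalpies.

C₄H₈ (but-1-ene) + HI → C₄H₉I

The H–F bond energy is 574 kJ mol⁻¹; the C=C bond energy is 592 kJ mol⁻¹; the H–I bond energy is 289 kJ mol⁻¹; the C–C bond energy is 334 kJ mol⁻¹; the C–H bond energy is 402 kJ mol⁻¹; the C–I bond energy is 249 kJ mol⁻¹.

ΔH ≈ −104 kJ

Bonds broken (reactants):
  C–C: 2 × 334 = 668
  C–H: 8 × 402 = 3216
  C=C: 1 × 592 = 592
  H–I: 1 × 289 = 289
  Σ(broken) = 4765 kJ
Bonds formed (products):
  C–C: 3 × 334 = 1002
  C–H: 9 × 402 = 3618
  C–I: 1 × 249 = 249
  Σ(formed) = 4869 kJ
ΔH = Σ(broken) − Σ(formed) = 4765 − 4869 = −104 kJ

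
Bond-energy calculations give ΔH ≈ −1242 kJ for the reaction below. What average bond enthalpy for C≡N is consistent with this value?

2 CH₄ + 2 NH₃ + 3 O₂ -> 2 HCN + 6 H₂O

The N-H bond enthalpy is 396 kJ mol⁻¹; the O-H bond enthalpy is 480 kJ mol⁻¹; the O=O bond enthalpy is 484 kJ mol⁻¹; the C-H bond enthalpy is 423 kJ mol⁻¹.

Let D be the C≡N bond energy.
Σ(broken) = 8×423 + 6×396 + 3×484 = 7212
Σ(formed) = 2×D + 2×423 + 12×480 = 6606 + 2D
ΔH = Σ(broken) − Σ(formed) = (7212) − (6606 + 2D) = +606 − 2D
Setting this equal to −1242 kJ gives 2D = 1848, so D = 924 kJ/mol.

D(C≡N) ≈ 924 kJ/mol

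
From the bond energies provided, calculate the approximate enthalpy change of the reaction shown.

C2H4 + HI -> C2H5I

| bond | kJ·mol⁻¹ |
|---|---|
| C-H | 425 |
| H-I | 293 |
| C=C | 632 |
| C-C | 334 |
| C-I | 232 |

Bonds broken (reactants):
  C-H: 4 × 425 = 1700
  C=C: 1 × 632 = 632
  H-I: 1 × 293 = 293
  Σ(broken) = 2625 kJ
Bonds formed (products):
  C-C: 1 × 334 = 334
  C-H: 5 × 425 = 2125
  C-I: 1 × 232 = 232
  Σ(formed) = 2691 kJ
ΔH = Σ(broken) − Σ(formed) = 2625 − 2691 = −66 kJ

ΔH ≈ −66 kJ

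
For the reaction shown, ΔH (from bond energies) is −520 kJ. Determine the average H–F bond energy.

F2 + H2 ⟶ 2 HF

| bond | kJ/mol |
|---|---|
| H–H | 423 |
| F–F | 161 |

Let D be the H–F bond energy.
Σ(broken) = 1×161 + 1×423 = 584
Σ(formed) = 2×D = 2D
ΔH = Σ(broken) − Σ(formed) = (584) − (2D) = +584 − 2D
Setting this equal to −520 kJ gives 2D = 1104, so D = 552 kJ/mol.

D(H–F) ≈ 552 kJ/mol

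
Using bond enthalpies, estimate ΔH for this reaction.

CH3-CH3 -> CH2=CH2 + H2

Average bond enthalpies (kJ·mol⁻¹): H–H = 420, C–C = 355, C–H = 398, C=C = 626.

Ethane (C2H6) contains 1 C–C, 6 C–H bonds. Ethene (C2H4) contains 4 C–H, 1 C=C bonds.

ΔH ≈ +105 kJ

Bonds broken (reactants):
  C–C: 1 × 355 = 355
  C–H: 6 × 398 = 2388
  Σ(broken) = 2743 kJ
Bonds formed (products):
  C–H: 4 × 398 = 1592
  C=C: 1 × 626 = 626
  H–H: 1 × 420 = 420
  Σ(formed) = 2638 kJ
ΔH = Σ(broken) − Σ(formed) = 2743 − 2638 = +105 kJ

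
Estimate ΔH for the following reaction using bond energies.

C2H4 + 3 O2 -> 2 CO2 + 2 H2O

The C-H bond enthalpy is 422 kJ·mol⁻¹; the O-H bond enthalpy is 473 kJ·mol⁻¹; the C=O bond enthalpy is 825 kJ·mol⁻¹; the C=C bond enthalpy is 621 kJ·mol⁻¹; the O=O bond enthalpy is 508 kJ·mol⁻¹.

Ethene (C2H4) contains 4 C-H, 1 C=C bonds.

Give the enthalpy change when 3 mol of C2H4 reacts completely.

ΔH = −4077 kJ

Bonds broken (reactants):
  C-H: 4 × 422 = 1688
  C=C: 1 × 621 = 621
  O=O: 3 × 508 = 1524
  Σ(broken) = 3833 kJ
Bonds formed (products):
  C=O: 4 × 825 = 3300
  O-H: 4 × 473 = 1892
  Σ(formed) = 5192 kJ
ΔH = Σ(broken) − Σ(formed) = 3833 − 5192 = −1359 kJ
For 3× the reaction as written: 3 × (−1359) = −4077 kJ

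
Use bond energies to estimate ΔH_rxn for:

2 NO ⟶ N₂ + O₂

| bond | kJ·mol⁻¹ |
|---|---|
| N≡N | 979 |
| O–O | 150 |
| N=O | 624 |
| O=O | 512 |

ΔH ≈ −243 kJ

Bonds broken (reactants):
  N=O: 2 × 624 = 1248
  Σ(broken) = 1248 kJ
Bonds formed (products):
  N≡N: 1 × 979 = 979
  O=O: 1 × 512 = 512
  Σ(formed) = 1491 kJ
ΔH = Σ(broken) − Σ(formed) = 1248 − 1491 = −243 kJ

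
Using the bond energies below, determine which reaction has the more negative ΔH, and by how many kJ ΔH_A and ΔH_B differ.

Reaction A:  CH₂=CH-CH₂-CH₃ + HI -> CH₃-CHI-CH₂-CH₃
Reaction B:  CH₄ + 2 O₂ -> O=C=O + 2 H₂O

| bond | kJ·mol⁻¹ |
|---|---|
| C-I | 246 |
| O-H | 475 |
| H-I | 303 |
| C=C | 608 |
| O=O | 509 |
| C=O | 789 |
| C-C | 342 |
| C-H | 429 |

Reaction A:
  Bonds broken (reactants):
    C-C: 2 × 342 = 684
    C-H: 8 × 429 = 3432
    C=C: 1 × 608 = 608
    H-I: 1 × 303 = 303
    Σ(broken) = 5027 kJ
  Bonds formed (products):
    C-C: 3 × 342 = 1026
    C-H: 9 × 429 = 3861
    C-I: 1 × 246 = 246
    Σ(formed) = 5133 kJ
  ΔH_A = 5027 − 5133 = −106 kJ
Reaction B:
  Bonds broken (reactants):
    C-H: 4 × 429 = 1716
    O=O: 2 × 509 = 1018
    Σ(broken) = 2734 kJ
  Bonds formed (products):
    C=O: 2 × 789 = 1578
    O-H: 4 × 475 = 1900
    Σ(formed) = 3478 kJ
  ΔH_B = 2734 − 3478 = −744 kJ
ΔH_A − ΔH_B = +638 kJ, so reaction B has the more negative ΔH; |ΔH_A − ΔH_B| = 638 kJ.

Reaction B, by 638 kJ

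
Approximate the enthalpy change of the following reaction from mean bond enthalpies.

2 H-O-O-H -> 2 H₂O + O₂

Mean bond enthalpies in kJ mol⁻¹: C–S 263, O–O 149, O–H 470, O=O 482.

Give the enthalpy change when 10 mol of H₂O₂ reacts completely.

ΔH = −920 kJ

Bonds broken (reactants):
  O–H: 4 × 470 = 1880
  O–O: 2 × 149 = 298
  Σ(broken) = 2178 kJ
Bonds formed (products):
  O–H: 4 × 470 = 1880
  O=O: 1 × 482 = 482
  Σ(formed) = 2362 kJ
ΔH = Σ(broken) − Σ(formed) = 2178 − 2362 = −184 kJ
For 5× the reaction as written: 5 × (−184) = −920 kJ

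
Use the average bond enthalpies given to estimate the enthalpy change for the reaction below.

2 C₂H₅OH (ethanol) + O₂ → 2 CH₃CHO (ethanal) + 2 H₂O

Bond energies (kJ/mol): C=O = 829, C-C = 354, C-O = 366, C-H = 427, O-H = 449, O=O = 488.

Bonds broken (reactants):
  C-C: 2 × 354 = 708
  C-H: 10 × 427 = 4270
  C-O: 2 × 366 = 732
  O-H: 2 × 449 = 898
  O=O: 1 × 488 = 488
  Σ(broken) = 7096 kJ
Bonds formed (products):
  C-C: 2 × 354 = 708
  C-H: 8 × 427 = 3416
  C=O: 2 × 829 = 1658
  O-H: 4 × 449 = 1796
  Σ(formed) = 7578 kJ
ΔH = Σ(broken) − Σ(formed) = 7096 − 7578 = −482 kJ

ΔH ≈ −482 kJ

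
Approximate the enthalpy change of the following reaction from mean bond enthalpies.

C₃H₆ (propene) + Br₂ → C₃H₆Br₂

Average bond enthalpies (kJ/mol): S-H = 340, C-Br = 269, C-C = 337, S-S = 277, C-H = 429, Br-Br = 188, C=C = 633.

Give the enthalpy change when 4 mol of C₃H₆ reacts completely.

Bonds broken (reactants):
  Br-Br: 1 × 188 = 188
  C-C: 1 × 337 = 337
  C-H: 6 × 429 = 2574
  C=C: 1 × 633 = 633
  Σ(broken) = 3732 kJ
Bonds formed (products):
  C-Br: 2 × 269 = 538
  C-C: 2 × 337 = 674
  C-H: 6 × 429 = 2574
  Σ(formed) = 3786 kJ
ΔH = Σ(broken) − Σ(formed) = 3732 − 3786 = −54 kJ
For 4× the reaction as written: 4 × (−54) = −216 kJ

ΔH = −216 kJ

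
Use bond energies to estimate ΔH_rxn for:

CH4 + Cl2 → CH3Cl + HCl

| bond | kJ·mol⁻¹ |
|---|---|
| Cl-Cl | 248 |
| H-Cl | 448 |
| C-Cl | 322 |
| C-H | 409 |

Bonds broken (reactants):
  C-H: 4 × 409 = 1636
  Cl-Cl: 1 × 248 = 248
  Σ(broken) = 1884 kJ
Bonds formed (products):
  C-Cl: 1 × 322 = 322
  C-H: 3 × 409 = 1227
  H-Cl: 1 × 448 = 448
  Σ(formed) = 1997 kJ
ΔH = Σ(broken) − Σ(formed) = 1884 − 1997 = −113 kJ

ΔH ≈ −113 kJ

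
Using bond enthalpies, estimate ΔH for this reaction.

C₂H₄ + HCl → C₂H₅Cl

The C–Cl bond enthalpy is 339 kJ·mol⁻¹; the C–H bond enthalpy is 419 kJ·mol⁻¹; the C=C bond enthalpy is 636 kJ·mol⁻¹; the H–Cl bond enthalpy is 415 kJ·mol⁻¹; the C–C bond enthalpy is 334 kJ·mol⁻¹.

Bonds broken (reactants):
  C–H: 4 × 419 = 1676
  C=C: 1 × 636 = 636
  H–Cl: 1 × 415 = 415
  Σ(broken) = 2727 kJ
Bonds formed (products):
  C–C: 1 × 334 = 334
  C–Cl: 1 × 339 = 339
  C–H: 5 × 419 = 2095
  Σ(formed) = 2768 kJ
ΔH = Σ(broken) − Σ(formed) = 2727 − 2768 = −41 kJ

ΔH ≈ −41 kJ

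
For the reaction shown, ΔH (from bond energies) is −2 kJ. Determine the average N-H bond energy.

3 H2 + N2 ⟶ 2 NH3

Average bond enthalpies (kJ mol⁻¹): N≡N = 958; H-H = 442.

D(N-H) ≈ 381 kJ/mol

Let D be the N-H bond energy.
Σ(broken) = 3×442 + 1×958 = 2284
Σ(formed) = 6×D = 6D
ΔH = Σ(broken) − Σ(formed) = (2284) − (6D) = +2284 − 6D
Setting this equal to −2 kJ gives 6D = 2286, so D = 381 kJ/mol.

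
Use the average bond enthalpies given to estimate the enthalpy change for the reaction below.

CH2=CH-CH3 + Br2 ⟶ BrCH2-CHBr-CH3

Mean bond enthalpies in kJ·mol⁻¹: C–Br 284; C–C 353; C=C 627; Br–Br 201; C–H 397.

Bonds broken (reactants):
  Br–Br: 1 × 201 = 201
  C–C: 1 × 353 = 353
  C–H: 6 × 397 = 2382
  C=C: 1 × 627 = 627
  Σ(broken) = 3563 kJ
Bonds formed (products):
  C–Br: 2 × 284 = 568
  C–C: 2 × 353 = 706
  C–H: 6 × 397 = 2382
  Σ(formed) = 3656 kJ
ΔH = Σ(broken) − Σ(formed) = 3563 − 3656 = −93 kJ

ΔH ≈ −93 kJ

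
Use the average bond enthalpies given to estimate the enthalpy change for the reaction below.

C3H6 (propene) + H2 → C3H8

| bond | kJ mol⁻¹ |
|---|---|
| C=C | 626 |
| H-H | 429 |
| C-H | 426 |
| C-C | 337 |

Bonds broken (reactants):
  C-C: 1 × 337 = 337
  C-H: 6 × 426 = 2556
  C=C: 1 × 626 = 626
  H-H: 1 × 429 = 429
  Σ(broken) = 3948 kJ
Bonds formed (products):
  C-C: 2 × 337 = 674
  C-H: 8 × 426 = 3408
  Σ(formed) = 4082 kJ
ΔH = Σ(broken) − Σ(formed) = 3948 − 4082 = −134 kJ

ΔH ≈ −134 kJ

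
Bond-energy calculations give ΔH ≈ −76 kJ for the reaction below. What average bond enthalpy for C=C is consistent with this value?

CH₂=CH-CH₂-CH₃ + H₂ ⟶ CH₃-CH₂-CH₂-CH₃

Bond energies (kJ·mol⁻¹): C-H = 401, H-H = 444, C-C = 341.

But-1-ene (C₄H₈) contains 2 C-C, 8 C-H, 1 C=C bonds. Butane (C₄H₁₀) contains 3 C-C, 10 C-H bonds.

Let D be the C=C bond energy.
Σ(broken) = 2×341 + 8×401 + 1×D + 1×444 = 4334 + D
Σ(formed) = 3×341 + 10×401 = 5033
ΔH = Σ(broken) − Σ(formed) = (4334 + D) − (5033) = −699 + D
Setting this equal to −76 kJ gives D = 623 kJ/mol.

D(C=C) ≈ 623 kJ/mol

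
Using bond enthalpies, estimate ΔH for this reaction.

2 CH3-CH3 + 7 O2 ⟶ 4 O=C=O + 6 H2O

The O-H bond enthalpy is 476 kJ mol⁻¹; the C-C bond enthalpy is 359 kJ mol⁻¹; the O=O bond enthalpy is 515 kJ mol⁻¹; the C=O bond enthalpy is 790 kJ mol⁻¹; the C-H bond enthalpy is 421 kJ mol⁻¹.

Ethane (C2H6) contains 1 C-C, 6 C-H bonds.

Bonds broken (reactants):
  C-C: 2 × 359 = 718
  C-H: 12 × 421 = 5052
  O=O: 7 × 515 = 3605
  Σ(broken) = 9375 kJ
Bonds formed (products):
  C=O: 8 × 790 = 6320
  O-H: 12 × 476 = 5712
  Σ(formed) = 12032 kJ
ΔH = Σ(broken) − Σ(formed) = 9375 − 12032 = −2657 kJ

ΔH ≈ −2657 kJ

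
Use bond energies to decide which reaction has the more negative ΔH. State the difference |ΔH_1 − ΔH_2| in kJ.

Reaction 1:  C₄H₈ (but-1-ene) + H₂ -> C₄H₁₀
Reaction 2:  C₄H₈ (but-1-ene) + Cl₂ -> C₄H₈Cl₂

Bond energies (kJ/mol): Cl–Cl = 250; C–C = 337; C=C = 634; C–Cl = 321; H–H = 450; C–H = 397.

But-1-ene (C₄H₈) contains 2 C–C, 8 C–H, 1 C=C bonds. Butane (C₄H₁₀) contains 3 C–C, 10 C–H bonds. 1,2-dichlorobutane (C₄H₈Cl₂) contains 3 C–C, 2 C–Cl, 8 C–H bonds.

Reaction 2, by 48 kJ

Reaction 1:
  Bonds broken (reactants):
    C–C: 2 × 337 = 674
    C–H: 8 × 397 = 3176
    C=C: 1 × 634 = 634
    H–H: 1 × 450 = 450
    Σ(broken) = 4934 kJ
  Bonds formed (products):
    C–C: 3 × 337 = 1011
    C–H: 10 × 397 = 3970
    Σ(formed) = 4981 kJ
  ΔH_1 = 4934 − 4981 = −47 kJ
Reaction 2:
  Bonds broken (reactants):
    C–C: 2 × 337 = 674
    C–H: 8 × 397 = 3176
    C=C: 1 × 634 = 634
    Cl–Cl: 1 × 250 = 250
    Σ(broken) = 4734 kJ
  Bonds formed (products):
    C–C: 3 × 337 = 1011
    C–Cl: 2 × 321 = 642
    C–H: 8 × 397 = 3176
    Σ(formed) = 4829 kJ
  ΔH_2 = 4734 − 4829 = −95 kJ
ΔH_1 − ΔH_2 = +48 kJ, so reaction 2 has the more negative ΔH; |ΔH_1 − ΔH_2| = 48 kJ.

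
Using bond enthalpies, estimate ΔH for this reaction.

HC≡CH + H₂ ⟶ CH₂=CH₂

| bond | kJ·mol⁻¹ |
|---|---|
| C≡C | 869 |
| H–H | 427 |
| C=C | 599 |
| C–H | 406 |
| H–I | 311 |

Bonds broken (reactants):
  C≡C: 1 × 869 = 869
  C–H: 2 × 406 = 812
  H–H: 1 × 427 = 427
  Σ(broken) = 2108 kJ
Bonds formed (products):
  C–H: 4 × 406 = 1624
  C=C: 1 × 599 = 599
  Σ(formed) = 2223 kJ
ΔH = Σ(broken) − Σ(formed) = 2108 − 2223 = −115 kJ

ΔH ≈ −115 kJ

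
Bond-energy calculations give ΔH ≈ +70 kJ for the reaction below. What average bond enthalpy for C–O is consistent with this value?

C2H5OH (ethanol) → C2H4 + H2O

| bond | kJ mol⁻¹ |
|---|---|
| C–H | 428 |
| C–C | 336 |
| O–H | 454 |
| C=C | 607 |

Let D be the C–O bond energy.
Σ(broken) = 1×336 + 5×428 + 1×D + 1×454 = 2930 + D
Σ(formed) = 4×428 + 1×607 + 2×454 = 3227
ΔH = Σ(broken) − Σ(formed) = (2930 + D) − (3227) = −297 + D
Setting this equal to +70 kJ gives D = 367 kJ/mol.

D(C–O) ≈ 367 kJ/mol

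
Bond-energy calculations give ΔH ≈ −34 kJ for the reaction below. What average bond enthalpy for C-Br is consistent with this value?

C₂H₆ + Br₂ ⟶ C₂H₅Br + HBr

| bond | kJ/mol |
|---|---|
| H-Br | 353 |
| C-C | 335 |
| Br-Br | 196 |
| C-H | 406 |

D(C-Br) ≈ 283 kJ/mol

Let D be the C-Br bond energy.
Σ(broken) = 1×196 + 1×335 + 6×406 = 2967
Σ(formed) = 1×D + 1×335 + 5×406 + 1×353 = 2718 + D
ΔH = Σ(broken) − Σ(formed) = (2967) − (2718 + D) = +249 − D
Setting this equal to −34 kJ gives D = 283 kJ/mol.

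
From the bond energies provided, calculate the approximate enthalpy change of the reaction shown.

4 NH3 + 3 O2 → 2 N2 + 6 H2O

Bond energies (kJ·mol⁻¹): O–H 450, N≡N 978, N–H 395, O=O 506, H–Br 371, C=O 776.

Bonds broken (reactants):
  N–H: 12 × 395 = 4740
  O=O: 3 × 506 = 1518
  Σ(broken) = 6258 kJ
Bonds formed (products):
  N≡N: 2 × 978 = 1956
  O–H: 12 × 450 = 5400
  Σ(formed) = 7356 kJ
ΔH = Σ(broken) − Σ(formed) = 6258 − 7356 = −1098 kJ

ΔH ≈ −1098 kJ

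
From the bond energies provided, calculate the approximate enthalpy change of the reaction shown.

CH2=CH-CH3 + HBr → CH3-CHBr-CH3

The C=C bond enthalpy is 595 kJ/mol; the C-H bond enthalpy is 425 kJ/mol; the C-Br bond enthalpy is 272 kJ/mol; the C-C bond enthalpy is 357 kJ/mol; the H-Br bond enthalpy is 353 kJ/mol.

Bonds broken (reactants):
  C-C: 1 × 357 = 357
  C-H: 6 × 425 = 2550
  C=C: 1 × 595 = 595
  H-Br: 1 × 353 = 353
  Σ(broken) = 3855 kJ
Bonds formed (products):
  C-Br: 1 × 272 = 272
  C-C: 2 × 357 = 714
  C-H: 7 × 425 = 2975
  Σ(formed) = 3961 kJ
ΔH = Σ(broken) − Σ(formed) = 3855 − 3961 = −106 kJ

ΔH ≈ −106 kJ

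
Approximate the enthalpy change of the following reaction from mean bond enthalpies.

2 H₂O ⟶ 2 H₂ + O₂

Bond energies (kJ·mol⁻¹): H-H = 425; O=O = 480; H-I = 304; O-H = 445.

Bonds broken (reactants):
  O-H: 4 × 445 = 1780
  Σ(broken) = 1780 kJ
Bonds formed (products):
  H-H: 2 × 425 = 850
  O=O: 1 × 480 = 480
  Σ(formed) = 1330 kJ
ΔH = Σ(broken) − Σ(formed) = 1780 − 1330 = +450 kJ

ΔH ≈ +450 kJ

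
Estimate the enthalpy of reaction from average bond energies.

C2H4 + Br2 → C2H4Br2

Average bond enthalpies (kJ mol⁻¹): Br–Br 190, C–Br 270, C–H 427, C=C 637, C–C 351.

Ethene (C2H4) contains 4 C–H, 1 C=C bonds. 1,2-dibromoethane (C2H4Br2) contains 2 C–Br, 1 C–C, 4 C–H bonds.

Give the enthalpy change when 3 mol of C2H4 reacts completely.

ΔH = −192 kJ

Bonds broken (reactants):
  Br–Br: 1 × 190 = 190
  C–H: 4 × 427 = 1708
  C=C: 1 × 637 = 637
  Σ(broken) = 2535 kJ
Bonds formed (products):
  C–Br: 2 × 270 = 540
  C–C: 1 × 351 = 351
  C–H: 4 × 427 = 1708
  Σ(formed) = 2599 kJ
ΔH = Σ(broken) − Σ(formed) = 2535 − 2599 = −64 kJ
For 3× the reaction as written: 3 × (−64) = −192 kJ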